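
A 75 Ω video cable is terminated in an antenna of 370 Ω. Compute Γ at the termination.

Γ = (Z_L − Z_0)/(Z_L + Z_0) = (370 − 75)/(370 + 75) = 295/445

Γ = 0.663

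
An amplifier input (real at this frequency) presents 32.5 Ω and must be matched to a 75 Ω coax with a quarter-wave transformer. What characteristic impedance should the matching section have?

Z_qwt = √(Z_0·R_L) = √(75 × 32.5) = √2438

Z_qwt ≈ 49.4 Ω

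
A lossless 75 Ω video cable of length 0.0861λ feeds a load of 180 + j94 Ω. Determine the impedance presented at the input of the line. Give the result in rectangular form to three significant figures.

βl = 2π × 0.0861 = 31°
tan(βl) = tan(31°) = 0.601
Z_in = Z_0·(Z_L + jZ_0·tanβl)/(Z_0 + jZ_L·tanβl)
     = 75·(180 + j139)/(18.5 + j108)

Z_in ≈ 114 − j105 Ω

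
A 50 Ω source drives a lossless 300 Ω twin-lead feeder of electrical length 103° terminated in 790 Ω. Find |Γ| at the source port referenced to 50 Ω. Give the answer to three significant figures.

|Γ| ≈ 0.507

tan(βl) = -4.33
Z_in = Z_0·(Z_L + jZ_0·tanβl)/(Z_0 + jZ_L·tanβl) = 119 + j58.8 Ω
Γ_s = (Z_in − Z_s)/(Z_in + Z_s) = (69.1 + j58.8)/(169 + j58.8), |Γ_s| = 0.507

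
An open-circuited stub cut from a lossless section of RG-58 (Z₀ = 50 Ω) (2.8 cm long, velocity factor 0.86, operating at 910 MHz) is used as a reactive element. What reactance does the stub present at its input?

λ = v/f = 0.86·c / 910 MHz = 0.284 m
βl = 2π·l/λ = 2π × 0.0988 = 35.6°
tan(βl) = 0.715
For an open-circuited stub, Z_in = −jZ_0·cot(βl) = −jZ_0/tan(βl)

X_in ≈ -70 Ω (capacitive)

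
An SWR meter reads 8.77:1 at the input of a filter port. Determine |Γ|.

|Γ| = (S − 1)/(S + 1) = (8.77 − 1)/(8.77 + 1) = 7.77/9.77

|Γ| ≈ 0.795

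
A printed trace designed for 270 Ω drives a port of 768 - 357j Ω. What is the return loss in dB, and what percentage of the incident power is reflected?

RL ≈ 5.06 dB; 31.2% of incident power reflected

Γ = (498 − j357)/(1038 − j357), |Γ| = 0.558
RL = −20·log₁₀(0.558) = 5.06 dB
P_refl/P_inc = |Γ|² = 0.312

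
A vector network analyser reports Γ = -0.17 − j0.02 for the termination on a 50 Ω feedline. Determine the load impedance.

Z_L = Z_0·(1 + Γ)/(1 − Γ) = 50·(0.83 − j0.02)/(1.17 + j0.02)

Z_L ≈ 35.4 − j1.46 Ω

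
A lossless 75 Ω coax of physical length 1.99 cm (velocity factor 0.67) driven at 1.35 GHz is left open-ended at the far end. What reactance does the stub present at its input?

X_in ≈ -67.3 Ω (capacitive)

λ = v/f = 0.67·c / 1.35 GHz = 0.149 m
βl = 2π·l/λ = 2π × 0.134 = 48.1°
tan(βl) = 1.12
For an open-ended stub, Z_in = −jZ_0·cot(βl) = −jZ_0/tan(βl)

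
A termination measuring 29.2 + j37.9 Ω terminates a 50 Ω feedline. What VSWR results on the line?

Γ = (Z_L − Z_0)/(Z_L + Z_0) = (-20.8 + j37.9)/(79.2 + j37.9)
|Γ| = 43.2/87.8 = 0.492
VSWR = (1 + |Γ|)/(1 − |Γ|) = 1.49/0.508

VSWR ≈ 2.94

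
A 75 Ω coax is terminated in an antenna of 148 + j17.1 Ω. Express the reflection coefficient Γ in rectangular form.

Γ ≈ 0.331 + j0.0513

Γ = (Z_L − Z_0)/(Z_L + Z_0) = (73 + j17.1)/(223 + j17.1)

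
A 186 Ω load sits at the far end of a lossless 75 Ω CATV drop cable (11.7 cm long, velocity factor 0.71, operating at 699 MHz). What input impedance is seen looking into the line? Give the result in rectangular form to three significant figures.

Z_in ≈ 56.6 + j58.4 Ω

λ = v/f = 0.71·c / 699 MHz = 0.305 m
βl = 2π·l/λ = 2π × 0.384 = 138°
tan(βl) = tan(138°) = -0.893
Z_in = Z_0·(Z_L + jZ_0·tanβl)/(Z_0 + jZ_L·tanβl)
     = 75·(186 − j67)/(75 − j166)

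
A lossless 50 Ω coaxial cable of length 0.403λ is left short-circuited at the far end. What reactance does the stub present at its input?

X_in ≈ -34.9 Ω (capacitive)

βl = 2π × 0.403 = 145°
tan(βl) = -0.698
For a short-circuited stub, Z_in = jZ_0·tan(βl)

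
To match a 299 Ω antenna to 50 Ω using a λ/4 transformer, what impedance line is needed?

Z_qwt = √(Z_0·R_L) = √(50 × 299) = √14950

Z_qwt ≈ 122 Ω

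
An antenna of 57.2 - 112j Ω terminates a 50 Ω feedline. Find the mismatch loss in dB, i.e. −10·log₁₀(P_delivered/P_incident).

Γ = (7.2 − j112)/(107.2 − j112), |Γ| = 0.724
|Γ|² = 0.524, so P_del/P_inc = 1 − |Γ|² = 0.476
ML = −10·log₁₀(1 − |Γ|²)

mismatch loss ≈ 3.22 dB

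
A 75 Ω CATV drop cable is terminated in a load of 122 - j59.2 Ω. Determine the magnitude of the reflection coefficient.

|Γ| ≈ 0.367

Γ = (Z_L − Z_0)/(Z_L + Z_0) = (47 − j59.2)/(197 − j59.2)
|Γ| = 75.6/206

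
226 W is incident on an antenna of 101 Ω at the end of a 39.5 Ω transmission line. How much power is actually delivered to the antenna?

P_delivered ≈ 183 W

Γ = (101 − 39.5)/(101 + 39.5) = 0.438
|Γ|² = 0.192
P_refl = |Γ|²·P_inc = 43.3 W, P_del = (1 − |Γ|²)·P_inc = 183 W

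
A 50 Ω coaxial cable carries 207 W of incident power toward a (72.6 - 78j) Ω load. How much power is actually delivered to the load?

|Γ| = |(22.6 − j78)/(122.6 − j78)| = 0.559
|Γ|² = 0.312
P_refl = |Γ|²·P_inc = 64.7 W, P_del = (1 − |Γ|²)·P_inc = 142 W

P_delivered ≈ 142 W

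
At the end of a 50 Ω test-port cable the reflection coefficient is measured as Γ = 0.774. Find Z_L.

Z_L ≈ 392 Ω

Z_L = Z_0·(1 + Γ)/(1 − Γ) = 50·(1.77)/(0.226)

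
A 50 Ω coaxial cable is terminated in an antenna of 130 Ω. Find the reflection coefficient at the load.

Γ = (Z_L − Z_0)/(Z_L + Z_0) = (130 − 50)/(130 + 50) = 80/180

Γ = 0.444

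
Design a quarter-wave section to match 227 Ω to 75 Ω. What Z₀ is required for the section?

Z_qwt ≈ 130 Ω

Z_qwt = √(Z_0·R_L) = √(75 × 227) = √17020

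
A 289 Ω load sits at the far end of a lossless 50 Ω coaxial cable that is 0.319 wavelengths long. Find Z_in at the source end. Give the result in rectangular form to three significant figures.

βl = 2π × 0.319 = 115°
tan(βl) = tan(115°) = -2.16
Z_in = Z_0·(Z_L + jZ_0·tanβl)/(Z_0 + jZ_L·tanβl)
     = 50·(289 − j108)/(50 − j624)

Z_in ≈ 10.4 + j22.3 Ω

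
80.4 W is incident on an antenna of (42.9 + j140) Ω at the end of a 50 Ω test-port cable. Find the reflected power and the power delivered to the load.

|Γ| = |(-7.1 + j140)/(92.9 + j140)| = 0.834
|Γ|² = 0.696
P_refl = |Γ|²·P_inc = 56 W, P_del = (1 − |Γ|²)·P_inc = 24.4 W

P_reflected ≈ 56 W; P_delivered ≈ 24.4 W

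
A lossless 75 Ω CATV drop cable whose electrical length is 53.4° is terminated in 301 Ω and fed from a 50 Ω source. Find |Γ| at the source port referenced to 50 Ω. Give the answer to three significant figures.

|Γ| ≈ 0.593

tan(βl) = 1.35
Z_in = Z_0·(Z_L + jZ_0·tanβl)/(Z_0 + jZ_L·tanβl) = 28 − j50.5 Ω
Γ_s = (Z_in − Z_s)/(Z_in + Z_s) = (-22 − j50.5)/(78 − j50.5), |Γ_s| = 0.593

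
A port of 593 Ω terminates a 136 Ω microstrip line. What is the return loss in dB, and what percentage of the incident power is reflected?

RL ≈ 4.06 dB; 39.3% of incident power reflected

Γ = (593 − 136)/(593 + 136) = 0.627
RL = −20·log₁₀(0.627) = 4.06 dB
P_refl/P_inc = |Γ|² = 0.393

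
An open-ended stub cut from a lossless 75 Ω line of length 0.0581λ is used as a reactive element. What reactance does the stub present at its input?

βl = 2π × 0.0581 = 20.9°
tan(βl) = 0.382
For an open-ended stub, Z_in = −jZ_0·cot(βl) = −jZ_0/tan(βl)

X_in ≈ -196 Ω (capacitive)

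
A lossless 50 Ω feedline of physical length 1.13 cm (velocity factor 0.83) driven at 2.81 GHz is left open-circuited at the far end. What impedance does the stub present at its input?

Z_in ≈ −j48.4 Ω

λ = v/f = 0.83·c / 2.81 GHz = 0.0886 m
βl = 2π·l/λ = 2π × 0.128 = 45.9°
tan(βl) = 1.03
For an open-circuited stub, Z_in = −jZ_0·cot(βl) = −jZ_0/tan(βl)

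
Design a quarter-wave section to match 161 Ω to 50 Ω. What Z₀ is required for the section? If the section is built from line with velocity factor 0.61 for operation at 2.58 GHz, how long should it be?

Z_qwt ≈ 89.7 Ω; length ≈ 1.77 cm

Z_qwt = √(Z_0·R_L) = √(50 × 161) = √8050
λ = 0.61·c/f = 0.0709 m, so l = λ/4 = 0.0177 m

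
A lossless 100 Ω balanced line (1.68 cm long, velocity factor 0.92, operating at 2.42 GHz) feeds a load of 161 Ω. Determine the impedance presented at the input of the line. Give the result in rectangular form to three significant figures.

λ = v/f = 0.92·c / 2.42 GHz = 0.114 m
βl = 2π·l/λ = 2π × 0.147 = 53°
tan(βl) = tan(53°) = 1.33
Z_in = Z_0·(Z_L + jZ_0·tanβl)/(Z_0 + jZ_L·tanβl)
     = 100·(161 + j133)/(100 + j214)

Z_in ≈ 79.9 − j37.9 Ω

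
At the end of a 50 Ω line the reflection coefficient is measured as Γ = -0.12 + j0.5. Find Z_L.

Z_L = Z_0·(1 + Γ)/(1 − Γ) = 50·(0.88 + j0.5)/(1.12 − j0.5)

Z_L ≈ 24.4 + j33.2 Ω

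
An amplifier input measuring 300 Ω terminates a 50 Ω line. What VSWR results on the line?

For a purely resistive load, VSWR = R_L/Z_0 or Z_0/R_L (whichever > 1) = 300/50

VSWR ≈ 6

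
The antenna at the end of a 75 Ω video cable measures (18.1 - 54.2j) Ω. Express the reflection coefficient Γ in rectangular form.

Γ ≈ -0.203 − j0.701

Γ = (Z_L − Z_0)/(Z_L + Z_0) = (-56.9 − j54.2)/(93.1 − j54.2)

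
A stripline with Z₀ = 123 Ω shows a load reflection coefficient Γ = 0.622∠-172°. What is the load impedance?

Z_L = Z_0·(1 + Γ)/(1 − Γ) = 123·(0.384 − j0.0866)/(1.62 + j0.0866)

Z_L ≈ 28.8 − j8.13 Ω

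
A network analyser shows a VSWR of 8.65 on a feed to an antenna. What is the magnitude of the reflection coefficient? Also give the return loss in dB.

|Γ| ≈ 0.793; return loss ≈ 2.02 dB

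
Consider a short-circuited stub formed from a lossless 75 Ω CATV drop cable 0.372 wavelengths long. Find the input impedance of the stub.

βl = 2π × 0.372 = 134°
tan(βl) = -1.04
For a short-circuited stub, Z_in = jZ_0·tan(βl)

Z_in ≈ −j77.9 Ω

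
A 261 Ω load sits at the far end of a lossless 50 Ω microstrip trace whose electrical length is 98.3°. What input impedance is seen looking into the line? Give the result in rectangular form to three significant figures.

tan(βl) = tan(98.3°) = -6.85
Z_in = Z_0·(Z_L + jZ_0·tanβl)/(Z_0 + jZ_L·tanβl)
     = 50·(261 − j343)/(50 − j1790)

Z_in ≈ 9.77 + j7.02 Ω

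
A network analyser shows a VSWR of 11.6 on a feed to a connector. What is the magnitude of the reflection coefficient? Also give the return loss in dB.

|Γ| ≈ 0.841; return loss ≈ 1.5 dB

|Γ| = (S − 1)/(S + 1) = (11.6 − 1)/(11.6 + 1) = 10.6/12.6
RL = −20·log₁₀|Γ| = −20·log₁₀(0.841)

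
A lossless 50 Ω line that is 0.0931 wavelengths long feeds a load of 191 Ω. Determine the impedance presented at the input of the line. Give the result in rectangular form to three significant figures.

Z_in ≈ 37.1 − j60.8 Ω

βl = 2π × 0.0931 = 33.5°
tan(βl) = tan(33.5°) = 0.662
Z_in = Z_0·(Z_L + jZ_0·tanβl)/(Z_0 + jZ_L·tanβl)
     = 50·(191 + j33.1)/(50 + j126)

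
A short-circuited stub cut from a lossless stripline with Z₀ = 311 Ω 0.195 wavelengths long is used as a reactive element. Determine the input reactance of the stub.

X_in ≈ 864 Ω (inductive)

βl = 2π × 0.195 = 70.2°
tan(βl) = 2.78
For a short-circuited stub, Z_in = jZ_0·tan(βl)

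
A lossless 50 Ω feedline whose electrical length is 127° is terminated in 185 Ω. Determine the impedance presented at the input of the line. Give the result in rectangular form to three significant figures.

Z_in ≈ 20.3 + j33.5 Ω

tan(βl) = tan(127°) = -1.33
Z_in = Z_0·(Z_L + jZ_0·tanβl)/(Z_0 + jZ_L·tanβl)
     = 50·(185 − j66.4)/(50 − j246)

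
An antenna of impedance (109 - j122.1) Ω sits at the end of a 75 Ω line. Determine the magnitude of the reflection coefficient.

|Γ| ≈ 0.574

Γ = (Z_L − Z_0)/(Z_L + Z_0) = (34 − j122.1)/(184 − j122.1)
|Γ| = 127/221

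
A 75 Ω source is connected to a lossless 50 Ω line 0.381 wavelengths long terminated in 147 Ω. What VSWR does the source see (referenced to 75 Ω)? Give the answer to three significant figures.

VSWR ≈ 3.15

βl = 2π × 0.381 = 137°
tan(βl) = -0.927
Z_in = Z_0·(Z_L + jZ_0·tanβl)/(Z_0 + jZ_L·tanβl) = 32.4 + j42 Ω
Γ_s = (Z_in − Z_s)/(Z_in + Z_s) = (-42.6 + j42)/(107 + j42), |Γ_s| = 0.519
VSWR = (1 + |Γ_s|)/(1 − |Γ_s|)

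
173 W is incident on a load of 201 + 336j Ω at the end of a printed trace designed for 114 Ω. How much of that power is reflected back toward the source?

|Γ| = |(87 + j336)/(315 + j336)| = 0.754
|Γ|² = 0.568
P_refl = |Γ|²·P_inc = 98.2 W, P_del = (1 − |Γ|²)·P_inc = 74.8 W

P_reflected ≈ 98.2 W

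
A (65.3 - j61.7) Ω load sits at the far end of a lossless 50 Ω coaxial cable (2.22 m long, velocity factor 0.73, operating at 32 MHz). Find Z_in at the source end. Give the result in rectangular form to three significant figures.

λ = v/f = 0.73·c / 32 MHz = 6.84 m
βl = 2π·l/λ = 2π × 0.324 = 117°
tan(βl) = tan(117°) = -1.98
Z_in = Z_0·(Z_L + jZ_0·tanβl)/(Z_0 + jZ_L·tanβl)
     = 50·(65.3 − j161)/(-72.3 − j129)

Z_in ≈ 36.6 + j45.7 Ω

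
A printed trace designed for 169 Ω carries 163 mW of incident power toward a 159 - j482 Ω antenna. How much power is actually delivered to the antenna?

|Γ| = |(-10 − j482)/(328 − j482)| = 0.827
|Γ|² = 0.684
P_refl = |Γ|²·P_inc = 111 mW, P_del = (1 − |Γ|²)·P_inc = 51.5 mW

P_delivered ≈ 51.5 mW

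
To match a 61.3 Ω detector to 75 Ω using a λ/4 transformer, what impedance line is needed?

Z_qwt ≈ 67.8 Ω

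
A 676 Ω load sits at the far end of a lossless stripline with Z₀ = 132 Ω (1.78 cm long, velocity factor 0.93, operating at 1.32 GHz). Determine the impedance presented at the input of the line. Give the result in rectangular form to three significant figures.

Z_in ≈ 91 − j195 Ω

λ = v/f = 0.93·c / 1.32 GHz = 0.211 m
βl = 2π·l/λ = 2π × 0.0842 = 30.3°
tan(βl) = tan(30.3°) = 0.585
Z_in = Z_0·(Z_L + jZ_0·tanβl)/(Z_0 + jZ_L·tanβl)
     = 132·(676 + j77.2)/(132 + j395)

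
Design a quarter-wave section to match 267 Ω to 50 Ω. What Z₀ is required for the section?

Z_qwt = √(Z_0·R_L) = √(50 × 267) = √13350

Z_qwt ≈ 116 Ω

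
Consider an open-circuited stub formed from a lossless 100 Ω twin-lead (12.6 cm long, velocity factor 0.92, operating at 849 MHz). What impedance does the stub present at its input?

Z_in ≈ +j117 Ω

λ = v/f = 0.92·c / 849 MHz = 0.325 m
βl = 2π·l/λ = 2π × 0.388 = 140°
tan(βl) = -0.853
For an open-circuited stub, Z_in = −jZ_0·cot(βl) = −jZ_0/tan(βl)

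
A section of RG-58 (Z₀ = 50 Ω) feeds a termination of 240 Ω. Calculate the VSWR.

Γ = (240 − 50)/(240 + 50) = 0.655
VSWR = (1 + 0.655)/(1 − 0.655)

VSWR ≈ 4.8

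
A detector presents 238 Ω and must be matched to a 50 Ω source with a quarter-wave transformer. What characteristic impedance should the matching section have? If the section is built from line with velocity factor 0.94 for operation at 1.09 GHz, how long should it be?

Z_qwt = √(Z_0·R_L) = √(50 × 238) = √11900
λ = 0.94·c/f = 0.259 m, so l = λ/4 = 0.0647 m

Z_qwt ≈ 109 Ω; length ≈ 6.47 cm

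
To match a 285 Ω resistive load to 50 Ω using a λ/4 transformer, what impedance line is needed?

Z_qwt ≈ 119 Ω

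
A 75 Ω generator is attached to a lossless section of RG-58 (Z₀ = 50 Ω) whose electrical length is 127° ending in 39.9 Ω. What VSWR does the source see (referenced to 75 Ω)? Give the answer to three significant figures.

tan(βl) = -1.33
Z_in = Z_0·(Z_L + jZ_0·tanβl)/(Z_0 + jZ_L·tanβl) = 51.9 − j11.4 Ω
Γ_s = (Z_in − Z_s)/(Z_in + Z_s) = (-23.1 − j11.4)/(127 − j11.4), |Γ_s| = 0.202
VSWR = (1 + |Γ_s|)/(1 − |Γ_s|)

VSWR ≈ 1.51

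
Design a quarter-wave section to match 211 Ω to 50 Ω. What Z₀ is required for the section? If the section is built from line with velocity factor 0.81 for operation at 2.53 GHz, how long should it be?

Z_qwt = √(Z_0·R_L) = √(50 × 211) = √10550
λ = 0.81·c/f = 0.096 m, so l = λ/4 = 0.024 m

Z_qwt ≈ 103 Ω; length ≈ 2.4 cm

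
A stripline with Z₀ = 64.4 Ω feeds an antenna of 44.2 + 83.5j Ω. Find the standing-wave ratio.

Γ = (Z_L − Z_0)/(Z_L + Z_0) = (-20.2 + j83.5)/(108.6 + j83.5)
|Γ| = 85.9/137 = 0.627
VSWR = (1 + |Γ|)/(1 − |Γ|) = 1.63/0.373

VSWR ≈ 4.36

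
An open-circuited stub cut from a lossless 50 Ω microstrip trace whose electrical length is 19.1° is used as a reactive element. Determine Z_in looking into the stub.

tan(βl) = 0.346
For an open-circuited stub, Z_in = −jZ_0·cot(βl) = −jZ_0/tan(βl)

Z_in ≈ −j144 Ω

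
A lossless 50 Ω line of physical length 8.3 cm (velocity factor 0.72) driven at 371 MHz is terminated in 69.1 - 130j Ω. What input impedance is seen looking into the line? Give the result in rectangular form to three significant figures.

λ = v/f = 0.72·c / 371 MHz = 0.582 m
βl = 2π·l/λ = 2π × 0.143 = 51.3°
tan(βl) = tan(51.3°) = 1.25
Z_in = Z_0·(Z_L + jZ_0·tanβl)/(Z_0 + jZ_L·tanβl)
     = 50·(69.1 − j67.5)/(212 + j86.3)

Z_in ≈ 8.42 − j19.3 Ω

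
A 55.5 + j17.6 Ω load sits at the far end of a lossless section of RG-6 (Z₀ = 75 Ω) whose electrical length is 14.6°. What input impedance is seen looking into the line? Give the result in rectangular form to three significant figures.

Z_in ≈ 64.5 + j26.3 Ω

tan(βl) = tan(14.6°) = 0.26
Z_in = Z_0·(Z_L + jZ_0·tanβl)/(Z_0 + jZ_L·tanβl)
     = 75·(55.5 + j37.1)/(70.4 + j14.5)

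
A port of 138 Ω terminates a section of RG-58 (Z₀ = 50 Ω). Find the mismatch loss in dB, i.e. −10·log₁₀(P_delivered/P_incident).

mismatch loss ≈ 1.07 dB

Γ = (138 − 50)/(138 + 50) = 0.468
|Γ|² = 0.219, so P_del/P_inc = 1 − |Γ|² = 0.781
ML = −10·log₁₀(1 − |Γ|²)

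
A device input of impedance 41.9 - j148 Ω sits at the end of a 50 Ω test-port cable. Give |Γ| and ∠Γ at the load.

Γ ≈ 0.851 ∠ -35°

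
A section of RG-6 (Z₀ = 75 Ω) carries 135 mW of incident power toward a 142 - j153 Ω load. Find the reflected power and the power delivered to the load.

|Γ| = |(67 − j153)/(217 − j153)| = 0.629
|Γ|² = 0.396
P_refl = |Γ|²·P_inc = 53.4 mW, P_del = (1 − |Γ|²)·P_inc = 81.6 mW

P_reflected ≈ 53.4 mW; P_delivered ≈ 81.6 mW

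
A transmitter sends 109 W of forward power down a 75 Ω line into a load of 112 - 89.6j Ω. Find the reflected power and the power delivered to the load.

P_reflected ≈ 23.8 W; P_delivered ≈ 85.2 W

|Γ| = |(37 − j89.6)/(187 − j89.6)| = 0.467
|Γ|² = 0.219
P_refl = |Γ|²·P_inc = 23.8 W, P_del = (1 − |Γ|²)·P_inc = 85.2 W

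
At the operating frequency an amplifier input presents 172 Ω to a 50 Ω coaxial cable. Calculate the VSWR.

VSWR ≈ 3.44

Γ = (172 − 50)/(172 + 50) = 0.55
VSWR = (1 + 0.55)/(1 − 0.55)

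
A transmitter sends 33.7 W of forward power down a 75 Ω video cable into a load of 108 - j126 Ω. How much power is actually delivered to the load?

|Γ| = |(33 − j126)/(183 − j126)| = 0.586
|Γ|² = 0.344
P_refl = |Γ|²·P_inc = 11.6 W, P_del = (1 − |Γ|²)·P_inc = 22.1 W

P_delivered ≈ 22.1 W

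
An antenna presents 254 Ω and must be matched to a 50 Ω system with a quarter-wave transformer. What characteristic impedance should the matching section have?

Z_qwt ≈ 113 Ω

Z_qwt = √(Z_0·R_L) = √(50 × 254) = √12700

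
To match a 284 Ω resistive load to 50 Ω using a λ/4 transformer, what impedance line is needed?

Z_qwt ≈ 119 Ω

Z_qwt = √(Z_0·R_L) = √(50 × 284) = √14200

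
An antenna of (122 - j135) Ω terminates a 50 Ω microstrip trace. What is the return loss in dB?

RL ≈ 3.1 dB

Γ = (72 − j135)/(172 − j135), |Γ| = 0.7
RL = −20·log₁₀|Γ| = −20·log₁₀(0.7)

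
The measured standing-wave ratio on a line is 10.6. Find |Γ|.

|Γ| ≈ 0.828

|Γ| = (S − 1)/(S + 1) = (10.6 − 1)/(10.6 + 1) = 9.6/11.6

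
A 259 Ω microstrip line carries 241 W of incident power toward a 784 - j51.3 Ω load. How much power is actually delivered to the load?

P_delivered ≈ 180 W

|Γ| = |(525 − j51.3)/(1043 − j51.3)| = 0.505
|Γ|² = 0.255
P_refl = |Γ|²·P_inc = 61.5 W, P_del = (1 − |Γ|²)·P_inc = 180 W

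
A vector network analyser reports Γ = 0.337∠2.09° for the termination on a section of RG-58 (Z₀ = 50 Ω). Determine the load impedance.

Z_L ≈ 101 + j2.79 Ω

Z_L = Z_0·(1 + Γ)/(1 − Γ) = 50·(1.34 + j0.0123)/(0.663 − j0.0123)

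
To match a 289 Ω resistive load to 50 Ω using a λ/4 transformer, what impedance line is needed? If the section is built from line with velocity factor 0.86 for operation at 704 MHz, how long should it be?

Z_qwt ≈ 120 Ω; length ≈ 9.16 cm

Z_qwt = √(Z_0·R_L) = √(50 × 289) = √14450
λ = 0.86·c/f = 0.366 m, so l = λ/4 = 0.0916 m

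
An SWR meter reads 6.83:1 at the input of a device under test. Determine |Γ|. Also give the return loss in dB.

|Γ| ≈ 0.745; return loss ≈ 2.56 dB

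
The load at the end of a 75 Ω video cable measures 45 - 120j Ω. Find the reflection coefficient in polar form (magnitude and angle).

Γ = (Z_L − Z_0)/(Z_L + Z_0) = (-30 − j120)/(120 − j120)
|Γ| = 124/170 = 0.729

Γ ≈ 0.729 ∠ -59°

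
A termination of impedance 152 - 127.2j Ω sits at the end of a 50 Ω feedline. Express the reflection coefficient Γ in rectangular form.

Γ = (Z_L − Z_0)/(Z_L + Z_0) = (102 − j127.2)/(202 − j127.2)

Γ ≈ 0.646 − j0.223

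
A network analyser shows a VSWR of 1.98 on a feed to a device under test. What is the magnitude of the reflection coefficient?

|Γ| ≈ 0.329

|Γ| = (S − 1)/(S + 1) = (1.98 − 1)/(1.98 + 1) = 0.98/2.98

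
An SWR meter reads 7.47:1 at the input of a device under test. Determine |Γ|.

|Γ| ≈ 0.764

|Γ| = (S − 1)/(S + 1) = (7.47 − 1)/(7.47 + 1) = 6.47/8.47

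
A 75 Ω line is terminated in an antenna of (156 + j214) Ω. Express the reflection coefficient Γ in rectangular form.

Γ = (Z_L − Z_0)/(Z_L + Z_0) = (81 + j214)/(231 + j214)

Γ ≈ 0.651 + j0.324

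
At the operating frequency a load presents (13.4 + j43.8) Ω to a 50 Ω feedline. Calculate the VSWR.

Γ = (Z_L − Z_0)/(Z_L + Z_0) = (-36.6 + j43.8)/(63.4 + j43.8)
|Γ| = 57.1/77.1 = 0.741
VSWR = (1 + |Γ|)/(1 − |Γ|) = 1.74/0.259

VSWR ≈ 6.71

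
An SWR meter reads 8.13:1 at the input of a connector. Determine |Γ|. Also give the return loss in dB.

|Γ| ≈ 0.781; return loss ≈ 2.15 dB

|Γ| = (S − 1)/(S + 1) = (8.13 − 1)/(8.13 + 1) = 7.13/9.13
RL = −20·log₁₀|Γ| = −20·log₁₀(0.781)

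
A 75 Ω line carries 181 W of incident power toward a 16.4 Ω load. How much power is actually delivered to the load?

P_delivered ≈ 107 W

Γ = (16.4 − 75)/(16.4 + 75) = -0.641
|Γ|² = 0.411
P_refl = |Γ|²·P_inc = 74.4 W, P_del = (1 − |Γ|²)·P_inc = 107 W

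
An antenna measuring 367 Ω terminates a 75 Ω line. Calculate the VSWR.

Γ = (367 − 75)/(367 + 75) = 0.661
VSWR = (1 + 0.661)/(1 − 0.661)

VSWR ≈ 4.89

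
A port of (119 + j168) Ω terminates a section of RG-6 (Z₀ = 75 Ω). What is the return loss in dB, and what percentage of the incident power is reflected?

Γ = (44 + j168)/(194 + j168), |Γ| = 0.677
RL = −20·log₁₀(0.677) = 3.39 dB
P_refl/P_inc = |Γ|² = 0.458

RL ≈ 3.39 dB; 45.8% of incident power reflected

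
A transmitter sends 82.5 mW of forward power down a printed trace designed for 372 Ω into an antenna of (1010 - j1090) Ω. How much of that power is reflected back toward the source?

P_reflected ≈ 42.5 mW

|Γ| = |(638 − j1090)/(1382 − j1090)| = 0.718
|Γ|² = 0.515
P_refl = |Γ|²·P_inc = 42.5 mW, P_del = (1 − |Γ|²)·P_inc = 40 mW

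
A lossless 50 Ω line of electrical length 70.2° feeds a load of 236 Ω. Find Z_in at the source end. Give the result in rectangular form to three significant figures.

Z_in ≈ 11.9 − j17.1 Ω

tan(βl) = tan(70.2°) = 2.78
Z_in = Z_0·(Z_L + jZ_0·tanβl)/(Z_0 + jZ_L·tanβl)
     = 50·(236 + j139)/(50 + j656)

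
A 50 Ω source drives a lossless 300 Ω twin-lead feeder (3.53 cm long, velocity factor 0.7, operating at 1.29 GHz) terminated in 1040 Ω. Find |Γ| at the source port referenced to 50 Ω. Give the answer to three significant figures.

λ = v/f = 0.7·c / 1.29 GHz = 0.163 m
βl = 2π·l/λ = 2π × 0.217 = 78.1°
tan(βl) = 4.73
Z_in = Z_0·(Z_L + jZ_0·tanβl)/(Z_0 + jZ_L·tanβl) = 90.1 − j57.9 Ω
Γ_s = (Z_in − Z_s)/(Z_in + Z_s) = (40.1 − j57.9)/(140 − j57.9), |Γ_s| = 0.465

|Γ| ≈ 0.465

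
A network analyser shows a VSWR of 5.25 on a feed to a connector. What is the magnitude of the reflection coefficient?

|Γ| = (S − 1)/(S + 1) = (5.25 − 1)/(5.25 + 1) = 4.25/6.25

|Γ| ≈ 0.68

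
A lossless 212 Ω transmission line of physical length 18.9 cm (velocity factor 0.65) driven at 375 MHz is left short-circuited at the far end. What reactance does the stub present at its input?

λ = v/f = 0.65·c / 375 MHz = 0.52 m
βl = 2π·l/λ = 2π × 0.363 = 131°
tan(βl) = -1.16
For a short-circuited stub, Z_in = jZ_0·tan(βl)

X_in ≈ -245 Ω (capacitive)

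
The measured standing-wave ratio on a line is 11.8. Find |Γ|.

|Γ| = (S − 1)/(S + 1) = (11.8 − 1)/(11.8 + 1) = 10.8/12.8

|Γ| ≈ 0.844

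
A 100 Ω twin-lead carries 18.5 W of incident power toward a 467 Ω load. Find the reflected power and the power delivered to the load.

Γ = (467 − 100)/(467 + 100) = 0.647
|Γ|² = 0.419
P_refl = |Γ|²·P_inc = 7.75 W, P_del = (1 − |Γ|²)·P_inc = 10.7 W

P_reflected ≈ 7.75 W; P_delivered ≈ 10.7 W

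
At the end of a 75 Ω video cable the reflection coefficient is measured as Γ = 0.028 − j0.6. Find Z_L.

Z_L ≈ 36.7 − j69 Ω

Z_L = Z_0·(1 + Γ)/(1 − Γ) = 75·(1.03 − j0.6)/(0.972 + j0.6)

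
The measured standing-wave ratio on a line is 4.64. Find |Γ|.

|Γ| ≈ 0.645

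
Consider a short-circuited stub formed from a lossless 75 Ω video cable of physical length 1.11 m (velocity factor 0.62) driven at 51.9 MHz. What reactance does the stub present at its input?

λ = v/f = 0.62·c / 51.9 MHz = 3.58 m
βl = 2π·l/λ = 2π × 0.31 = 112°
tan(βl) = -2.54
For a short-circuited stub, Z_in = jZ_0·tan(βl)

X_in ≈ -190 Ω (capacitive)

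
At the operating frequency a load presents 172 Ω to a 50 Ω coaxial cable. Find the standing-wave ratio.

Γ = (172 − 50)/(172 + 50) = 0.55
VSWR = (1 + 0.55)/(1 − 0.55)

VSWR ≈ 3.44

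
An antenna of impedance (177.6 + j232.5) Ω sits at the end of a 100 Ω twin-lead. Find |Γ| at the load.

Γ = (Z_L − Z_0)/(Z_L + Z_0) = (77.6 + j232.5)/(277.6 + j232.5)
|Γ| = 245/362

|Γ| ≈ 0.677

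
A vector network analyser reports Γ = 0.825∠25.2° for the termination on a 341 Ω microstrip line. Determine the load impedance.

Z_L = Z_0·(1 + Γ)/(1 − Γ) = 341·(1.75 + j0.351)/(0.254 − j0.351)

Z_L ≈ 580 + j1280 Ω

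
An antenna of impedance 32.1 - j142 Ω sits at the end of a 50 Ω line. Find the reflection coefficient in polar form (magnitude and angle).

Γ = (Z_L − Z_0)/(Z_L + Z_0) = (-17.9 − j142)/(82.1 − j142)
|Γ| = 143/164 = 0.873

Γ ≈ 0.873 ∠ -37.2°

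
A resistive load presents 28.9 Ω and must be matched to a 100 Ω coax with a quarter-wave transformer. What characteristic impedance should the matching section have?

Z_qwt = √(Z_0·R_L) = √(100 × 28.9) = √2890

Z_qwt ≈ 53.8 Ω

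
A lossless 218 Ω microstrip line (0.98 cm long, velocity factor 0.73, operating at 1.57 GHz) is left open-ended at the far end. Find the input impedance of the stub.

λ = v/f = 0.73·c / 1.57 GHz = 0.139 m
βl = 2π·l/λ = 2π × 0.0703 = 25.3°
tan(βl) = 0.473
For an open-ended stub, Z_in = −jZ_0·cot(βl) = −jZ_0/tan(βl)

Z_in ≈ −j461 Ω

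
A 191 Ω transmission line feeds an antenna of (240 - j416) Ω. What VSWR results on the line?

VSWR ≈ 5.65

Γ = (Z_L − Z_0)/(Z_L + Z_0) = (49 − j416)/(431 − j416)
|Γ| = 419/599 = 0.699
VSWR = (1 + |Γ|)/(1 − |Γ|) = 1.7/0.301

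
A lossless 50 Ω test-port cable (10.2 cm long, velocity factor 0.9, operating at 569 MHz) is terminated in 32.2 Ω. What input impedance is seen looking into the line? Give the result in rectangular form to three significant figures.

λ = v/f = 0.9·c / 569 MHz = 0.475 m
βl = 2π·l/λ = 2π × 0.215 = 77.4°
tan(βl) = tan(77.4°) = 4.47
Z_in = Z_0·(Z_L + jZ_0·tanβl)/(Z_0 + jZ_L·tanβl)
     = 50·(32.2 + j223)/(50 + j144)

Z_in ≈ 72.7 + j14.1 Ω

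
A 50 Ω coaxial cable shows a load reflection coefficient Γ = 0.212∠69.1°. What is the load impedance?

Z_L ≈ 53.4 + j22.2 Ω

Z_L = Z_0·(1 + Γ)/(1 − Γ) = 50·(1.08 + j0.198)/(0.924 − j0.198)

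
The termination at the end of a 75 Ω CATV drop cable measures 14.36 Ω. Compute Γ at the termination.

Γ = -0.679

Γ = (Z_L − Z_0)/(Z_L + Z_0) = (14.36 − 75)/(14.36 + 75) = -60.64/89.36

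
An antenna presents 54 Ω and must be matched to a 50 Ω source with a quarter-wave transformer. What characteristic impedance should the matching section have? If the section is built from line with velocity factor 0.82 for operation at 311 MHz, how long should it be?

Z_qwt ≈ 52 Ω; length ≈ 19.8 cm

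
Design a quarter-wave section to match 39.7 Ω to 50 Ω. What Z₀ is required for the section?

Z_qwt ≈ 44.6 Ω

Z_qwt = √(Z_0·R_L) = √(50 × 39.7) = √1985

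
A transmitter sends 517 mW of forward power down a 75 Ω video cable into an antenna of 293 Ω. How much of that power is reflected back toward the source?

P_reflected ≈ 181 mW

Γ = (293 − 75)/(293 + 75) = 0.592
|Γ|² = 0.351
P_refl = |Γ|²·P_inc = 181 mW, P_del = (1 − |Γ|²)·P_inc = 336 mW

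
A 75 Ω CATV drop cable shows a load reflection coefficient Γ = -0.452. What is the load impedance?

Z_L ≈ 28.3 Ω

Z_L = Z_0·(1 + Γ)/(1 − Γ) = 75·(0.548)/(1.45)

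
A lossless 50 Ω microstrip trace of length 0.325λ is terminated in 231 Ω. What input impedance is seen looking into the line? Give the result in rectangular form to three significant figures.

βl = 2π × 0.325 = 117°
tan(βl) = tan(117°) = -1.96
Z_in = Z_0·(Z_L + jZ_0·tanβl)/(Z_0 + jZ_L·tanβl)
     = 50·(231 − j98.1)/(50 − j453)

Z_in ≈ 13.5 + j24 Ω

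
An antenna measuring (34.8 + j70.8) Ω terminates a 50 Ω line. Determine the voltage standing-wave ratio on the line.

VSWR ≈ 4.81

Γ = (Z_L − Z_0)/(Z_L + Z_0) = (-15.2 + j70.8)/(84.8 + j70.8)
|Γ| = 72.4/110 = 0.655
VSWR = (1 + |Γ|)/(1 − |Γ|) = 1.66/0.345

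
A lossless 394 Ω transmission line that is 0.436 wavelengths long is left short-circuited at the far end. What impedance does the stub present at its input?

βl = 2π × 0.436 = 157°
tan(βl) = -0.425
For a short-circuited stub, Z_in = jZ_0·tan(βl)

Z_in ≈ −j168 Ω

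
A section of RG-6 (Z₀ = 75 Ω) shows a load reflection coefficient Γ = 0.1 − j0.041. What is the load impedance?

Z_L ≈ 91.3 − j7.58 Ω

Z_L = Z_0·(1 + Γ)/(1 − Γ) = 75·(1.1 − j0.041)/(0.9 + j0.041)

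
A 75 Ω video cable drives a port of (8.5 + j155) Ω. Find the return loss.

Γ = (-66.5 + j155)/(83.5 + j155), |Γ| = 0.958
RL = −20·log₁₀|Γ| = −20·log₁₀(0.958)

RL ≈ 0.373 dB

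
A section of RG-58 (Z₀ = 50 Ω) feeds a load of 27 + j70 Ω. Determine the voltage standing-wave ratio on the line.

VSWR ≈ 5.85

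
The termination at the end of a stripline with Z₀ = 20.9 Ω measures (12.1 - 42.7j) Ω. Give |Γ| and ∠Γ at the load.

Γ = (Z_L − Z_0)/(Z_L + Z_0) = (-8.8 − j42.7)/(33 − j42.7)
|Γ| = 43.6/54 = 0.808

Γ ≈ 0.808 ∠ -49.3°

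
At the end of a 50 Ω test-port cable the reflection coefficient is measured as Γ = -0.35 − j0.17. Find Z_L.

Z_L ≈ 22.9 − j9.18 Ω

Z_L = Z_0·(1 + Γ)/(1 − Γ) = 50·(0.65 − j0.17)/(1.35 + j0.17)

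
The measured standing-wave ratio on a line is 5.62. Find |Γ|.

|Γ| ≈ 0.698

|Γ| = (S − 1)/(S + 1) = (5.62 − 1)/(5.62 + 1) = 4.62/6.62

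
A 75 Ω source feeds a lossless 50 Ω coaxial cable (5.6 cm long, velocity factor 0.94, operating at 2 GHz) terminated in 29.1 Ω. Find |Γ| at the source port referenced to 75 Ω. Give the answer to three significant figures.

λ = v/f = 0.94·c / 2 GHz = 0.141 m
βl = 2π·l/λ = 2π × 0.397 = 143°
tan(βl) = -0.754
Z_in = Z_0·(Z_L + jZ_0·tanβl)/(Z_0 + jZ_L·tanβl) = 38.3 − j20.9 Ω
Γ_s = (Z_in − Z_s)/(Z_in + Z_s) = (-36.7 − j20.9)/(113 − j20.9), |Γ_s| = 0.367

|Γ| ≈ 0.367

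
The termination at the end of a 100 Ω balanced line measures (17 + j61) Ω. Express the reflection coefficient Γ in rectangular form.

Γ = (Z_L − Z_0)/(Z_L + Z_0) = (-83 + j61)/(117 + j61)

Γ ≈ -0.344 + j0.701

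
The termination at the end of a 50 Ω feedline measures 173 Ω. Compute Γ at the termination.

Γ = 0.552

Γ = (Z_L − Z_0)/(Z_L + Z_0) = (173 − 50)/(173 + 50) = 123/223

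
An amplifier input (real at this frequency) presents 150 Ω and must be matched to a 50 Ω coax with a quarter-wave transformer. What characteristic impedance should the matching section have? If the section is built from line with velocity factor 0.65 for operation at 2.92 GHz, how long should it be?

Z_qwt ≈ 86.6 Ω; length ≈ 1.67 cm

Z_qwt = √(Z_0·R_L) = √(50 × 150) = √7500
λ = 0.65·c/f = 0.0668 m, so l = λ/4 = 0.0167 m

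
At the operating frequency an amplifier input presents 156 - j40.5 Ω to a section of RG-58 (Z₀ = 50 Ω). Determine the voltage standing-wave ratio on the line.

Γ = (Z_L − Z_0)/(Z_L + Z_0) = (106 − j40.5)/(206 − j40.5)
|Γ| = 113/210 = 0.54
VSWR = (1 + |Γ|)/(1 − |Γ|) = 1.54/0.46

VSWR ≈ 3.35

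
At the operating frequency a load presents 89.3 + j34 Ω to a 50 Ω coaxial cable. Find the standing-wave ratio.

Γ = (Z_L − Z_0)/(Z_L + Z_0) = (39.3 + j34)/(139.3 + j34)
|Γ| = 52/143 = 0.362
VSWR = (1 + |Γ|)/(1 − |Γ|) = 1.36/0.638

VSWR ≈ 2.14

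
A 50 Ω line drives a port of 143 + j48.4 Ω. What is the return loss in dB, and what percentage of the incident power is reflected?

Γ = (93 + j48.4)/(193 + j48.4), |Γ| = 0.527
RL = −20·log₁₀(0.527) = 5.57 dB
P_refl/P_inc = |Γ|² = 0.278

RL ≈ 5.57 dB; 27.8% of incident power reflected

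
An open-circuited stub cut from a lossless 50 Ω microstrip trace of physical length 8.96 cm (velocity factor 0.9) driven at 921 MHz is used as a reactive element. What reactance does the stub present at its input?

λ = v/f = 0.9·c / 921 MHz = 0.293 m
βl = 2π·l/λ = 2π × 0.306 = 110°
tan(βl) = -2.74
For an open-circuited stub, Z_in = −jZ_0·cot(βl) = −jZ_0/tan(βl)

X_in ≈ 18.2 Ω (inductive)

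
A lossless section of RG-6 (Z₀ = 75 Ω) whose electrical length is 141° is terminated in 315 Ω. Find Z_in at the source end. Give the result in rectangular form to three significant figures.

Z_in ≈ 41.5 + j80.4 Ω

tan(βl) = tan(141°) = -0.81
Z_in = Z_0·(Z_L + jZ_0·tanβl)/(Z_0 + jZ_L·tanβl)
     = 75·(315 − j60.7)/(75 − j255)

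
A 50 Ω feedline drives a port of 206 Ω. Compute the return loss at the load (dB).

Γ = (206 − 50)/(206 + 50) = 0.609
RL = −20·log₁₀|Γ| = −20·log₁₀(0.609)

RL ≈ 4.3 dB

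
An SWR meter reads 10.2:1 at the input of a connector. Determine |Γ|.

|Γ| = (S − 1)/(S + 1) = (10.2 − 1)/(10.2 + 1) = 9.2/11.2

|Γ| ≈ 0.821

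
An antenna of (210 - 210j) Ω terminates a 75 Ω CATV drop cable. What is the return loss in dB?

Γ = (135 − j210)/(285 − j210), |Γ| = 0.705
RL = −20·log₁₀|Γ| = −20·log₁₀(0.705)

RL ≈ 3.03 dB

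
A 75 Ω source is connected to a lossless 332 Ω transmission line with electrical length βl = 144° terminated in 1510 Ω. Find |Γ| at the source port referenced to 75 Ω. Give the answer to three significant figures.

tan(βl) = -0.727
Z_in = Z_0·(Z_L + jZ_0·tanβl)/(Z_0 + jZ_L·tanβl) = 194 + j398 Ω
Γ_s = (Z_in − Z_s)/(Z_in + Z_s) = (119 + j398)/(269 + j398), |Γ_s| = 0.865

|Γ| ≈ 0.865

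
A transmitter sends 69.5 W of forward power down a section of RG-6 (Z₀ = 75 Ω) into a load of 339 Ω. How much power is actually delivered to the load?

Γ = (339 − 75)/(339 + 75) = 0.638
|Γ|² = 0.407
P_refl = |Γ|²·P_inc = 28.3 W, P_del = (1 − |Γ|²)·P_inc = 41.2 W

P_delivered ≈ 41.2 W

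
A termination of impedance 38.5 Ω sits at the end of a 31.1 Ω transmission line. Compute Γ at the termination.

Γ = (Z_L − Z_0)/(Z_L + Z_0) = (38.5 − 31.1)/(38.5 + 31.1) = 7.4/69.6

Γ = 0.106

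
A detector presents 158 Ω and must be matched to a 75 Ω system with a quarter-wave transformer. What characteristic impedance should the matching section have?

Z_qwt = √(Z_0·R_L) = √(75 × 158) = √11850

Z_qwt ≈ 109 Ω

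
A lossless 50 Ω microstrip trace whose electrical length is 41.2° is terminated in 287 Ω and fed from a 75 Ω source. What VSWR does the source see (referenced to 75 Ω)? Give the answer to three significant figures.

tan(βl) = 0.875
Z_in = Z_0·(Z_L + jZ_0·tanβl)/(Z_0 + jZ_L·tanβl) = 19.3 − j53.3 Ω
Γ_s = (Z_in − Z_s)/(Z_in + Z_s) = (-55.7 − j53.3)/(94.3 − j53.3), |Γ_s| = 0.711
VSWR = (1 + |Γ_s|)/(1 − |Γ_s|)

VSWR ≈ 5.93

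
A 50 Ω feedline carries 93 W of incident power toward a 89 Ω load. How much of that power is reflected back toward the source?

Γ = (89 − 50)/(89 + 50) = 0.281
|Γ|² = 0.0787
P_refl = |Γ|²·P_inc = 7.32 W, P_del = (1 − |Γ|²)·P_inc = 85.7 W

P_reflected ≈ 7.32 W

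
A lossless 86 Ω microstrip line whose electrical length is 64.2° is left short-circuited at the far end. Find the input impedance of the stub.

Z_in ≈ +j178 Ω

tan(βl) = 2.07
For a short-circuited stub, Z_in = jZ_0·tan(βl)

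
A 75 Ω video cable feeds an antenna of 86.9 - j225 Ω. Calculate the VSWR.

VSWR ≈ 9.69

Γ = (Z_L − Z_0)/(Z_L + Z_0) = (11.9 − j225)/(161.9 − j225)
|Γ| = 225/277 = 0.813
VSWR = (1 + |Γ|)/(1 − |Γ|) = 1.81/0.187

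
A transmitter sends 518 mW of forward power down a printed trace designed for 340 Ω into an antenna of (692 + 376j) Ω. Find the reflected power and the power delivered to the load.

P_reflected ≈ 114 mW; P_delivered ≈ 404 mW

|Γ| = |(352 + j376)/(1032 + j376)| = 0.469
|Γ|² = 0.22
P_refl = |Γ|²·P_inc = 114 mW, P_del = (1 − |Γ|²)·P_inc = 404 mW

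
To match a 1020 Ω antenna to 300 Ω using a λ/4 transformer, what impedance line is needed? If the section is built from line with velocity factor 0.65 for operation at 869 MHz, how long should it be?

Z_qwt ≈ 553 Ω; length ≈ 5.61 cm

Z_qwt = √(Z_0·R_L) = √(300 × 1020) = √306000
λ = 0.65·c/f = 0.224 m, so l = λ/4 = 0.0561 m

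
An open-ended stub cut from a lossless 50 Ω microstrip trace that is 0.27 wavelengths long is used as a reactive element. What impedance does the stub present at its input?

βl = 2π × 0.27 = 97.2°
tan(βl) = -7.92
For an open-ended stub, Z_in = −jZ_0·cot(βl) = −jZ_0/tan(βl)

Z_in ≈ +j6.32 Ω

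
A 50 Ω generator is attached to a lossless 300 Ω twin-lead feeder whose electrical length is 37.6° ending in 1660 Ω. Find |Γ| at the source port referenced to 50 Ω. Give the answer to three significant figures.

tan(βl) = 0.77
Z_in = Z_0·(Z_L + jZ_0·tanβl)/(Z_0 + jZ_L·tanβl) = 138 − j357 Ω
Γ_s = (Z_in − Z_s)/(Z_in + Z_s) = (88 − j357)/(188 − j357), |Γ_s| = 0.911

|Γ| ≈ 0.911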